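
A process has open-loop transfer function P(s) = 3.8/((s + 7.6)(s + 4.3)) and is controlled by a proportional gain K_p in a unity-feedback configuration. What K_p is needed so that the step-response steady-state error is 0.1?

K_p = 77.4

For a type-0 loop with proportional control, e_ss = 1/(1 + K_p·P(0)).
P(0) = 0.1163. Require 1/(1 + K_p·0.1163) = 0.1, so 1 + 0.1163·K_p = 10.
K_p = (10 − 1)/0.1163 = 77.4.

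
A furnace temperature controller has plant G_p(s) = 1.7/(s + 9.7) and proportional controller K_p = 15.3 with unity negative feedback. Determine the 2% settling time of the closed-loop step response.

T_s ≈ 0.112 s

Closed-loop transfer function: T(s) = K_p·G_p(s)/(1 + K_p·G_p(s)) = 26.01/(s + 9.7 + 26.01) = 26.01/(s + 35.71).
Time constant τ = 1/35.71 = 0.028 s, so the 2% settling time is about 4τ = 0.112 s.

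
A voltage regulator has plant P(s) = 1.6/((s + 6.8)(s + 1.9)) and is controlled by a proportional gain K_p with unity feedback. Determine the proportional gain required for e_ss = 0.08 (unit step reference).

For a type-0 loop with proportional control, e_ss = 1/(1 + K_p·P(0)).
P(0) = 0.1238. Require 1/(1 + K_p·0.1238) = 0.08, so 1 + 0.1238·K_p = 12.5.
K_p = (12.5 − 1)/0.1238 = 92.9.

K_p = 92.9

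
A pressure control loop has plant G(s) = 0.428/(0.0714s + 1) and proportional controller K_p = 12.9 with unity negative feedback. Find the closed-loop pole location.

s = -91.33

Closed loop: T(s) = K_p·G/(1+K_p·G) = 5.521/(0.0714s + 1 + 5.521), with pole at s = −(1 + 5.521)/0.0714 = −91.33.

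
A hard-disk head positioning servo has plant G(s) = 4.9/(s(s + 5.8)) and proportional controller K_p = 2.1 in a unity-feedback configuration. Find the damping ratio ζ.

The closed-loop denominator is s(s+5.8) + 2.1·4.9 = s² + 5.8s + 10.29.
Matching s² + 2ζω_n s + ω_n²: ω_n = √10.29 = 3.208 rad/s and 2ζω_n = 5.8, so ζ = 5.8/(2·3.208) = 0.904.

ζ = 0.904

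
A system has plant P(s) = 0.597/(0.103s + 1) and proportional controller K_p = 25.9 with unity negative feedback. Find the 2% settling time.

T_s ≈ 0.025 s

Closed loop: T(s) = K_p·P/(1+K_p·P) = 15.46/(0.103s + 1 + 15.46), with pole at s = −(1 + 15.46)/0.103 = −159.8.
τ = 1/159.8 = 0.006257 s, so 2% settling time ≈ 4τ = 0.025 s.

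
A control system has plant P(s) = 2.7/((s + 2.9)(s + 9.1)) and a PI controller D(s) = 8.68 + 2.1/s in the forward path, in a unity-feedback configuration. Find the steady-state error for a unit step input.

0

The open loop D(s)P(s) has a pole at the origin (type 1), so the static position error constant is infinite and e_ss = 1/(1+∞) = 0.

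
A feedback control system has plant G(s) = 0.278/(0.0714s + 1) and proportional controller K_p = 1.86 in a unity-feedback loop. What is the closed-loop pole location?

s = -21.25

Closed loop: T(s) = K_p·G/(1+K_p·G) = 0.5171/(0.0714s + 1 + 0.5171), with pole at s = −(1 + 0.5171)/0.0714 = −21.25.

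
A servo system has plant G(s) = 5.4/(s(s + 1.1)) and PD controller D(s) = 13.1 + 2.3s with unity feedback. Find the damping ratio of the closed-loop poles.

Forward path: (13.1 + 2.3s)·5.4/(s(s+1.1)). The closed-loop characteristic equation is s² + (1.1 + 5.4·2.3)s + 5.4·13.1 = 0.
That is s² + 13.52s + 70.74 = 0, so ω_n = 8.411 rad/s and ζ = 13.52/(2·8.411) = 0.8037.

ζ = 0.804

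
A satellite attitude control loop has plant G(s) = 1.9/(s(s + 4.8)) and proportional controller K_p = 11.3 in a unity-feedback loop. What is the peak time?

T_p = 0.793 s

From 1 + K_pG(s) = 0: s² + 4.8s + 21.47 = 0 ⇒ ω_n = 4.634, ζ = 0.518.
Damped frequency ω_d = ω_n√(1−ζ²) = 3.964 rad/s, so peak time T_p = π/ω_d = 0.793 s.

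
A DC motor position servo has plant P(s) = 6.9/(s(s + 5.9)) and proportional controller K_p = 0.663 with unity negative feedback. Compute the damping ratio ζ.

ζ = 1.38

With unity feedback the closed-loop characteristic equation is s² + 5.9s + 0.663·6.9 = s² + 5.9s + 4.575 = 0.
So ω_n² = 4.575 ⇒ ω_n = 2.139 rad/s, and ζ = 5.9/(2ω_n) = 1.38.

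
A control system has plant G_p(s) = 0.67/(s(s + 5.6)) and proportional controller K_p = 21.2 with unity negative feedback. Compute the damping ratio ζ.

With unity feedback the closed-loop characteristic equation is s² + 5.6s + 21.2·0.67 = s² + 5.6s + 14.2 = 0.
Matching s² + 2ζω_n s + ω_n²: ω_n = √14.2 = 3.769 rad/s and 2ζω_n = 5.6, so ζ = 5.6/(2·3.769) = 0.743.

ζ = 0.743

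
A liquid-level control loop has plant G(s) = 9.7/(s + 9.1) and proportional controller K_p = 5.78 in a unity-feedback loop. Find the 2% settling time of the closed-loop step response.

T_s ≈ 0.0614 s

Closed-loop transfer function: T(s) = K_p·G(s)/(1 + K_p·G(s)) = 56.07/(s + 9.1 + 56.07) = 56.07/(s + 65.17).
Time constant τ = 1/65.17 = 0.01535 s, so the 2% settling time is about 4τ = 0.0614 s.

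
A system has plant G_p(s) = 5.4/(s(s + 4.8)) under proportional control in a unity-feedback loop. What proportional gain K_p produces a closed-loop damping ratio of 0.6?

Closed-loop characteristic equation: s² + 4.8s + K_p·5.4 = 0.
So ω_n = √(5.4K_p) and 2ζω_n = 4.8, giving ζ = 4.8/(2√(5.4K_p)).
Setting ζ = 0.6: √(5.4K_p) = 4.8/(2·0.6) = 4, so K_p = 16/5.4 = 2.96.

K_p = 2.96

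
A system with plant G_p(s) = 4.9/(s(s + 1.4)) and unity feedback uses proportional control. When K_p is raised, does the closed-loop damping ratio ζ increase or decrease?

ζ = 1.4/(2√(4.9K_p)); increasing K_p raises the denominator, so ζ falls.

decrease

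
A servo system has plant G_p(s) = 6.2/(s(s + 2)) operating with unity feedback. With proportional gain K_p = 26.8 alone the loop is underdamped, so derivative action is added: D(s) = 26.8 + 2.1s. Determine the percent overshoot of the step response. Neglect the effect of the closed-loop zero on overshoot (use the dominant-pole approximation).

Forward path: (26.8 + 2.1s)·6.2/(s(s+2)). The closed-loop characteristic equation is s² + (2 + 6.2·2.1)s + 6.2·26.8 = 0.
That is s² + 15.02s + 166.2 = 0, so ω_n = 12.89 rad/s and ζ = 15.02/(2·12.89) = 0.5826.
%OS = 100·exp(−πζ/√(1−ζ²)) = 10.5%.

10.5%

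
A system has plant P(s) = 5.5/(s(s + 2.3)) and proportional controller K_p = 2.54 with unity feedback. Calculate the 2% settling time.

From 1 + K_pP(s) = 0: s² + 2.3s + 13.97 = 0 ⇒ ω_n = 3.738, ζ = 0.3077.
2% settling time T_s ≈ 4/(ζω_n) = 4/1.15 = 3.48 s.

T_s ≈ 3.48 s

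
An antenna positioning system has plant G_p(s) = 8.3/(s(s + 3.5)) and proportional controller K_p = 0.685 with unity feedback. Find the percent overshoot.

3.36%

The closed-loop denominator s² + 3.5s + 5.686 gives ω_n = √5.686 = 2.384 and ζ = 3.5/(2ω_n) = 0.7339.
%OS = 100·exp(−πζ/√(1−ζ²)) = 100·exp(−π·0.7339/√0.4613) = 3.36%.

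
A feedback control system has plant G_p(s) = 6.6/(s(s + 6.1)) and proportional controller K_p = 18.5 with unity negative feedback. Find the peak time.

The closed-loop denominator s² + 6.1s + 122.1 gives ω_n = √122.1 = 11.05 and ζ = 6.1/(2ω_n) = 0.276.
Damped frequency ω_d = ω_n√(1−ζ²) = 10.62 rad/s, so peak time T_p = π/ω_d = 0.296 s.

T_p = 0.296 s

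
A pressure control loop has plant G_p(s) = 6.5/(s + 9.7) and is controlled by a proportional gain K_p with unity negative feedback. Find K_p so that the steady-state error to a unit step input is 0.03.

K_p = 48.3

The loop is type 0, so e_ss(step) = 1/(1 + K_pos) with K_pos = K_p·G_p(0).
G_p(0) = 0.6701. Require 1/(1 + K_p·0.6701) = 0.03, so 1 + 0.6701·K_p = 33.33.
K_p = (33.33 − 1)/0.6701 = 48.3.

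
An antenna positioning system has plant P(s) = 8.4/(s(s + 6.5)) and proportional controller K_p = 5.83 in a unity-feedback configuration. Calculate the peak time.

Closed-loop characteristic equation: s² + 6.5s + 48.97 = 0, so ω_n = 6.998 rad/s and ζ = 6.5/(2·6.998) = 0.4644.
Damped frequency ω_d = ω_n√(1−ζ²) = 6.198 rad/s, so peak time T_p = π/ω_d = 0.507 s.

T_p = 0.507 s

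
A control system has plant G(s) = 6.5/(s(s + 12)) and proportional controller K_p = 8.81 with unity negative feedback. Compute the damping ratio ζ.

With unity feedback the closed-loop characteristic equation is s² + 12s + 8.81·6.5 = s² + 12s + 57.27 = 0.
So ω_n² = 57.27 ⇒ ω_n = 7.567 rad/s, and ζ = 12/(2ω_n) = 0.793.

ζ = 0.793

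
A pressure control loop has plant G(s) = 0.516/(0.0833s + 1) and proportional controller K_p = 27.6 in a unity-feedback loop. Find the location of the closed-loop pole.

s = -183

Closed loop: T(s) = K_p·G/(1+K_p·G) = 14.24/(0.0833s + 1 + 14.24), with pole at s = −(1 + 14.24)/0.0833 = −183.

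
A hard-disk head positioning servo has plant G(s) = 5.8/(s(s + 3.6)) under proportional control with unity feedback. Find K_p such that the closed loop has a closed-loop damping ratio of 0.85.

Closed-loop characteristic equation: s² + 3.6s + K_p·5.8 = 0.
So ω_n = √(5.8K_p) and 2ζω_n = 3.6, giving ζ = 3.6/(2√(5.8K_p)).
Setting ζ = 0.85: √(5.8K_p) = 3.6/(2·0.85) = 2.118, so K_p = 4.484/5.8 = 0.773.

K_p = 0.773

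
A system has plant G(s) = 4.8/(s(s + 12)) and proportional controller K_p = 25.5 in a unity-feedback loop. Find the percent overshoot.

From 1 + K_pG(s) = 0: s² + 12s + 122.4 = 0 ⇒ ω_n = 11.06, ζ = 0.5423.
%OS = 100·exp(−πζ/√(1−ζ²)) = 100·exp(−π·0.5423/√0.7059) = 13.2%.

13.2%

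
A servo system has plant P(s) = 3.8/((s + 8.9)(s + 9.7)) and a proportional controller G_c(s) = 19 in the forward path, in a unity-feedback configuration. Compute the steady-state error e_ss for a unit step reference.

0.545

The loop is type 0. Static position error constant K_pos = G_c(0)·P(0) = 19·0.04402 = 0.8363.
Steady-state error to a unit step: e_ss = 1/(1+K_pos) = 1/1.836 = 0.545.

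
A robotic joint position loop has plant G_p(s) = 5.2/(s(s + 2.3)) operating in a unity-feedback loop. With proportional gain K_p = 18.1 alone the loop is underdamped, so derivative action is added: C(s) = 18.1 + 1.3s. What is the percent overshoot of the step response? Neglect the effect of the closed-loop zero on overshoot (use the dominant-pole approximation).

Forward path: (18.1 + 1.3s)·5.2/(s(s+2.3)). The closed-loop characteristic equation is s² + (2.3 + 5.2·1.3)s + 5.2·18.1 = 0.
That is s² + 9.06s + 94.12 = 0, so ω_n = 9.702 rad/s and ζ = 9.06/(2·9.702) = 0.4669.
%OS = 100·exp(−πζ/√(1−ζ²)) = 19%.

19%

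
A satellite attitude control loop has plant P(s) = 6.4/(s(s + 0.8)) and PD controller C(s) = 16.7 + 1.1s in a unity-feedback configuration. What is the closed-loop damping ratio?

ζ = 0.379

Forward path: (16.7 + 1.1s)·6.4/(s(s+0.8)). The closed-loop characteristic equation is s² + (0.8 + 6.4·1.1)s + 6.4·16.7 = 0.
That is s² + 7.84s + 106.9 = 0, so ω_n = 10.34 rad/s and ζ = 7.84/(2·10.34) = 0.3792.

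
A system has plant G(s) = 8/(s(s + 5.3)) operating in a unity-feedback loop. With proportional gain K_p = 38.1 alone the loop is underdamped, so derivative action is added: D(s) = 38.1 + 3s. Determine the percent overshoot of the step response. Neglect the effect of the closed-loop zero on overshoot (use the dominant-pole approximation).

0.785%

Forward path: (38.1 + 3s)·8/(s(s+5.3)). The closed-loop characteristic equation is s² + (5.3 + 8·3)s + 8·38.1 = 0.
That is s² + 29.3s + 304.8 = 0, so ω_n = 17.46 rad/s and ζ = 29.3/(2·17.46) = 0.8391.
%OS = 100·exp(−πζ/√(1−ζ²)) = 0.785%.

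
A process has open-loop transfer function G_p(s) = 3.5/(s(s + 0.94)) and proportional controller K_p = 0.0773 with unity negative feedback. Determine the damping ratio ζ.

1 + K_p·G_p(s) = 0 gives s² + 0.94s + 0.2705 = 0.
Matching s² + 2ζω_n s + ω_n²: ω_n = √0.2705 = 0.5201 rad/s and 2ζω_n = 0.94, so ζ = 0.94/(2·0.5201) = 0.904.

ζ = 0.904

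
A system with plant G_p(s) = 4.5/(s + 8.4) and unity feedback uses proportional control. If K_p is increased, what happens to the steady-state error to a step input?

The position error constant K_pos = K_p·G_p(0) grows with K_p, and e_ss = 1/(1+K_pos) falls.

decrease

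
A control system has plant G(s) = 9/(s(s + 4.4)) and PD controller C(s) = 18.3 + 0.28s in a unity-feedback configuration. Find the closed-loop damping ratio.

Forward path: (18.3 + 0.28s)·9/(s(s+4.4)). The closed-loop characteristic equation is s² + (4.4 + 9·0.28)s + 9·18.3 = 0.
That is s² + 6.92s + 164.7 = 0, so ω_n = 12.83 rad/s and ζ = 6.92/(2·12.83) = 0.2696.

ζ = 0.27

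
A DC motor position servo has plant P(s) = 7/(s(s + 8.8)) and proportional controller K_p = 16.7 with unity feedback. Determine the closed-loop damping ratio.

ζ = 0.407

The closed-loop denominator is s(s+8.8) + 16.7·7 = s² + 8.8s + 116.9.
So ω_n² = 116.9 ⇒ ω_n = 10.81 rad/s, and ζ = 8.8/(2ω_n) = 0.407.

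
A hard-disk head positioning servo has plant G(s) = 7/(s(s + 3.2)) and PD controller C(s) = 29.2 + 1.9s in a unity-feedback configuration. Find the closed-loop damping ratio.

Forward path: (29.2 + 1.9s)·7/(s(s+3.2)). The closed-loop characteristic equation is s² + (3.2 + 7·1.9)s + 7·29.2 = 0.
That is s² + 16.5s + 204.4 = 0, so ω_n = 14.3 rad/s and ζ = 16.5/(2·14.3) = 0.5771.

ζ = 0.577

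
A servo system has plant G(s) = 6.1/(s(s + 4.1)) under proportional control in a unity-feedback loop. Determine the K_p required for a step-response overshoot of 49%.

From %OS = 100·exp(−πζ/√(1−ζ²)) = 49%, ζ = −ln(0.49)/√(π²+ln²(0.49)) = 0.2214.
Characteristic equation s² + 4.1s + 6.1K_p = 0 gives ζ = 4.1/(2√(6.1K_p)).
Setting ζ = 0.2214: √(6.1K_p) = 4.1/(2·0.2214) = 9.258, so K_p = 85.71/6.1 = 14.1.

K_p = 14.1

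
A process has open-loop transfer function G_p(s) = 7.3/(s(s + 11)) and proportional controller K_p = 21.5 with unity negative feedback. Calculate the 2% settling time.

T_s ≈ 0.727 s

The closed-loop denominator s² + 11s + 156.9 gives ω_n = √156.9 = 12.53 and ζ = 11/(2ω_n) = 0.439.
2% settling time T_s ≈ 4/(ζω_n) = 4/5.5 = 0.727 s.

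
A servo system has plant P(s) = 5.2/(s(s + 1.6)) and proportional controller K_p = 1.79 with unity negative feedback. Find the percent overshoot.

42.6%

The closed-loop denominator s² + 1.6s + 9.308 gives ω_n = √9.308 = 3.051 and ζ = 1.6/(2ω_n) = 0.2622.
%OS = 100·exp(−πζ/√(1−ζ²)) = 100·exp(−π·0.2622/√0.9312) = 42.6%.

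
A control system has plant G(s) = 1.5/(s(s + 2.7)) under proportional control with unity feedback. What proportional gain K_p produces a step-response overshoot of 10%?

K_p = 3.48

From %OS = 100·exp(−πζ/√(1−ζ²)) = 10%, ζ = −ln(0.1)/√(π²+ln²(0.1)) = 0.5912.
Characteristic equation s² + 2.7s + 1.5K_p = 0 gives ζ = 2.7/(2√(1.5K_p)).
Setting ζ = 0.5912: √(1.5K_p) = 2.7/(2·0.5912) = 2.284, so K_p = 5.215/1.5 = 3.48.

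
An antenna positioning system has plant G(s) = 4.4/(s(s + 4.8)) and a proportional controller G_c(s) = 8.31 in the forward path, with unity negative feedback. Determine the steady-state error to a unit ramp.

0.131

The loop has one pole at the origin (type 1). Velocity error constant K_v = lim_{s→0} s·G_c(s)G(s) = 8.31·4.4/4.8 = 7.618.
Steady-state error to a unit ramp: e_ss = 1/K_v = 0.131.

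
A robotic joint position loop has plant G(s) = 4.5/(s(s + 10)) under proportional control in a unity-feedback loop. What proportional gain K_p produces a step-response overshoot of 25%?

From %OS = 100·exp(−πζ/√(1−ζ²)) = 25%, ζ = −ln(0.25)/√(π²+ln²(0.25)) = 0.4037.
Characteristic equation s² + 10s + 4.5K_p = 0 gives ζ = 10/(2√(4.5K_p)).
Setting ζ = 0.4037: √(4.5K_p) = 10/(2·0.4037) = 12.39, so K_p = 153.4/4.5 = 34.1.

K_p = 34.1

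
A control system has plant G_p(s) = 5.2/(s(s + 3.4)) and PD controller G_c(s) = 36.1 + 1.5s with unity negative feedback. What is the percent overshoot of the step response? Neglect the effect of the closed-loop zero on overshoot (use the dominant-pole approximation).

Forward path: (36.1 + 1.5s)·5.2/(s(s+3.4)). The closed-loop characteristic equation is s² + (3.4 + 5.2·1.5)s + 5.2·36.1 = 0.
That is s² + 11.2s + 187.7 = 0, so ω_n = 13.7 rad/s and ζ = 11.2/(2·13.7) = 0.4087.
%OS = 100·exp(−πζ/√(1−ζ²)) = 24.5%.

24.5%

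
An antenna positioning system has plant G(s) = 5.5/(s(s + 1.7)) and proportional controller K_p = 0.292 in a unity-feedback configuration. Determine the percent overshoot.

5.84%

From 1 + K_pG(s) = 0: s² + 1.7s + 1.606 = 0 ⇒ ω_n = 1.267, ζ = 0.6707.
%OS = 100·exp(−πζ/√(1−ζ²)) = 100·exp(−π·0.6707/√0.5501) = 5.84%.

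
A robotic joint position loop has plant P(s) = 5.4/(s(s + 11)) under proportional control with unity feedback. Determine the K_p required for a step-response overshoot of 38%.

K_p = 64.7

From %OS = 100·exp(−πζ/√(1−ζ²)) = 38%, ζ = −ln(0.38)/√(π²+ln²(0.38)) = 0.2943.
Characteristic equation s² + 11s + 5.4K_p = 0 gives ζ = 11/(2√(5.4K_p)).
Setting ζ = 0.2943: √(5.4K_p) = 11/(2·0.2943) = 18.69, so K_p = 349.1/5.4 = 64.7.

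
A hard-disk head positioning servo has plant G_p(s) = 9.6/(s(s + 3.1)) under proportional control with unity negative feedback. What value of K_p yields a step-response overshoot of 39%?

K_p = 3.04

From %OS = 100·exp(−πζ/√(1−ζ²)) = 39%, ζ = −ln(0.39)/√(π²+ln²(0.39)) = 0.2871.
Characteristic equation s² + 3.1s + 9.6K_p = 0 gives ζ = 3.1/(2√(9.6K_p)).
Setting ζ = 0.2871: √(9.6K_p) = 3.1/(2·0.2871) = 5.399, so K_p = 29.15/9.6 = 3.04.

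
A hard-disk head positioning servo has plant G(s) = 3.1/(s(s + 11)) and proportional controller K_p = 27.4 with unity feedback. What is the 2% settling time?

From 1 + K_pG(s) = 0: s² + 11s + 84.94 = 0 ⇒ ω_n = 9.216, ζ = 0.5968.
2% settling time T_s ≈ 4/(ζω_n) = 4/5.5 = 0.727 s.

T_s ≈ 0.727 s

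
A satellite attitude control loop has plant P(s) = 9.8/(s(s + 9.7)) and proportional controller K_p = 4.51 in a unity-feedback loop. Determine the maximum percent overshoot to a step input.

3.51%

The closed-loop denominator s² + 9.7s + 44.2 gives ω_n = √44.2 = 6.648 and ζ = 9.7/(2ω_n) = 0.7295.
%OS = 100·exp(−πζ/√(1−ζ²)) = 100·exp(−π·0.7295/√0.4678) = 3.51%.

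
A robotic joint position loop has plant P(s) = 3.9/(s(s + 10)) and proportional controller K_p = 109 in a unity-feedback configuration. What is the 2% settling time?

From 1 + K_pP(s) = 0: s² + 10s + 425.1 = 0 ⇒ ω_n = 20.62, ζ = 0.2425.
2% settling time T_s ≈ 4/(ζω_n) = 4/5 = 0.8 s.

T_s ≈ 0.8 s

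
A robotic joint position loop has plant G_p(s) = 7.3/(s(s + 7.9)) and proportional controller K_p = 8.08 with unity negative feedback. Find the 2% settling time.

T_s ≈ 1.01 s

From 1 + K_pG_p(s) = 0: s² + 7.9s + 58.98 = 0 ⇒ ω_n = 7.68, ζ = 0.5143.
2% settling time T_s ≈ 4/(ζω_n) = 4/3.95 = 1.01 s.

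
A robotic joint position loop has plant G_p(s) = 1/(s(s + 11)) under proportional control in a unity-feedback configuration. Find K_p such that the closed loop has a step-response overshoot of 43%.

K_p = 449

From %OS = 100·exp(−πζ/√(1−ζ²)) = 43%, ζ = −ln(0.43)/√(π²+ln²(0.43)) = 0.2594.
Characteristic equation s² + 11s + 1K_p = 0 gives ζ = 11/(2√(1K_p)).
Setting ζ = 0.2594: √(1K_p) = 11/(2·0.2594) = 21.2, so K_p = 449.4/1 = 449.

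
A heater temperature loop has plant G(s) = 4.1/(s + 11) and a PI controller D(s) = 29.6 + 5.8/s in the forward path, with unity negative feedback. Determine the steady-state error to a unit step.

0

The open loop D(s)G(s) has a pole at the origin (type 1), so the static position error constant is infinite and e_ss = 1/(1+∞) = 0.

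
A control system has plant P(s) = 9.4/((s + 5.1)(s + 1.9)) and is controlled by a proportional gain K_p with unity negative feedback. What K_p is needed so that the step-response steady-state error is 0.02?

K_p = 50.5

For a type-0 loop with proportional control, e_ss = 1/(1 + K_p·P(0)).
P(0) = 0.9701. Require 1/(1 + K_p·0.9701) = 0.02, so 1 + 0.9701·K_p = 50.
K_p = (50 − 1)/0.9701 = 50.5.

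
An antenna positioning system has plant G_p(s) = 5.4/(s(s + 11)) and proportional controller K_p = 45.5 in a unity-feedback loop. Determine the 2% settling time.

T_s ≈ 0.727 s

From 1 + K_pG_p(s) = 0: s² + 11s + 245.7 = 0 ⇒ ω_n = 15.67, ζ = 0.3509.
2% settling time T_s ≈ 4/(ζω_n) = 4/5.5 = 0.727 s.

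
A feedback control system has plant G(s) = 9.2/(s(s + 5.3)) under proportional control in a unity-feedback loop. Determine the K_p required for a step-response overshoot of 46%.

K_p = 13.3

From %OS = 100·exp(−πζ/√(1−ζ²)) = 46%, ζ = −ln(0.46)/√(π²+ln²(0.46)) = 0.24.
Characteristic equation s² + 5.3s + 9.2K_p = 0 gives ζ = 5.3/(2√(9.2K_p)).
Setting ζ = 0.24: √(9.2K_p) = 5.3/(2·0.24) = 11.04, so K_p = 122/9.2 = 13.3.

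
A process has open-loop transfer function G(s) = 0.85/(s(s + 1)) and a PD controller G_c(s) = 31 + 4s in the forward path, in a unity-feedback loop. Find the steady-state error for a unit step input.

0

The open loop G_c(s)G(s) has a pole at the origin (type 1), so the static position error constant is infinite and e_ss = 1/(1+∞) = 0.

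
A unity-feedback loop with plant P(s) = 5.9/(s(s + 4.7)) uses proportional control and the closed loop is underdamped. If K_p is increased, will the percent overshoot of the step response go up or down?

increase

Characteristic equation s² + 4.7s + K_p·5.9 = 0: raising K_p raises ω_n while 2ζω_n = 4.7 is fixed, so ζ falls and overshoot grows.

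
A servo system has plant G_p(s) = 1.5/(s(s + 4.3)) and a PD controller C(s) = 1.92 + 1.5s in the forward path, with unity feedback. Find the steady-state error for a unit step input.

0

The open loop C(s)G_p(s) has a pole at the origin (type 1), so the static position error constant is infinite and e_ss = 1/(1+∞) = 0.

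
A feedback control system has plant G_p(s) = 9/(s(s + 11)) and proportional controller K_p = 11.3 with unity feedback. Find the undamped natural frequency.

ω_n = 10.1 rad/s

The closed-loop denominator is s(s+11) + 11.3·9 = s² + 11s + 101.7.
Matching s² + 2ζω_n s + ω_n²: ω_n = √101.7 = 10.08 rad/s and 2ζω_n = 11, so ζ = 11/(2·10.08) = 0.545.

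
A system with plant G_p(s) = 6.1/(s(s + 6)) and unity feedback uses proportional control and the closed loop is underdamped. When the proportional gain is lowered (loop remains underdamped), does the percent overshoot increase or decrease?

ζ = 6/(2√(6.1K_p)) rises as K_p falls; higher damping means less overshoot.

decrease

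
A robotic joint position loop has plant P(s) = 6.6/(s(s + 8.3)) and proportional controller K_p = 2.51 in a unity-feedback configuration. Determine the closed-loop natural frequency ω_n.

With unity feedback the closed-loop characteristic equation is s² + 8.3s + 2.51·6.6 = s² + 8.3s + 16.57 = 0.
So ω_n² = 16.57 ⇒ ω_n = 4.07 rad/s, and ζ = 8.3/(2ω_n) = 1.02.

ω_n = 4.07 rad/s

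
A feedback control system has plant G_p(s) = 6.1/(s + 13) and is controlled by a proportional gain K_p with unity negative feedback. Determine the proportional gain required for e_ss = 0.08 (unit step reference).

Steady-state error for a unit step on this type-0 loop is 1/(1 + K_p·G_p(0)).
G_p(0) = 0.4692. Require 1/(1 + K_p·0.4692) = 0.08, so 1 + 0.4692·K_p = 12.5.
K_p = (12.5 − 1)/0.4692 = 24.5.

K_p = 24.5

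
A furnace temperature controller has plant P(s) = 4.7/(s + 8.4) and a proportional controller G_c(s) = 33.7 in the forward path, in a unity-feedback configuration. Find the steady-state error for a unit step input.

0.0504

The loop is type 0. Static position error constant K_pos = G_c(0)·P(0) = 33.7·0.5595 = 18.86.
Steady-state error to a unit step: e_ss = 1/(1+K_pos) = 1/19.86 = 0.0504.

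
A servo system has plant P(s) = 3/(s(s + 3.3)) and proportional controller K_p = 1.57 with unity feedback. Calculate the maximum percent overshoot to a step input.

From 1 + K_pP(s) = 0: s² + 3.3s + 4.71 = 0 ⇒ ω_n = 2.17, ζ = 0.7603.
%OS = 100·exp(−πζ/√(1−ζ²)) = 100·exp(−π·0.7603/√0.422) = 2.53%.

2.53%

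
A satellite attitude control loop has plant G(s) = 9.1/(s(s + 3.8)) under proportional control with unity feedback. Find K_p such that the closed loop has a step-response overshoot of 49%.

From %OS = 100·exp(−πζ/√(1−ζ²)) = 49%, ζ = −ln(0.49)/√(π²+ln²(0.49)) = 0.2214.
Characteristic equation s² + 3.8s + 9.1K_p = 0 gives ζ = 3.8/(2√(9.1K_p)).
Setting ζ = 0.2214: √(9.1K_p) = 3.8/(2·0.2214) = 8.581, so K_p = 73.63/9.1 = 8.09.

K_p = 8.09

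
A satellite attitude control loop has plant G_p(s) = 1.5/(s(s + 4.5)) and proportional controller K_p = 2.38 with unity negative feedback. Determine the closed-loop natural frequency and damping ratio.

With unity feedback the closed-loop characteristic equation is s² + 4.5s + 2.38·1.5 = s² + 4.5s + 3.57 = 0.
Matching s² + 2ζω_n s + ω_n²: ω_n = √3.57 = 1.889 rad/s and 2ζω_n = 4.5, so ζ = 4.5/(2·1.889) = 1.19.

ω_n = 1.89 rad/s, ζ = 1.19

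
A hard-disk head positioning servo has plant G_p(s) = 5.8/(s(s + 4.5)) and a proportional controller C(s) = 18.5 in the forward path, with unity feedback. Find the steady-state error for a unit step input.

0

The open loop C(s)G_p(s) has a pole at the origin (type 1), so the static position error constant is infinite and e_ss = 1/(1+∞) = 0.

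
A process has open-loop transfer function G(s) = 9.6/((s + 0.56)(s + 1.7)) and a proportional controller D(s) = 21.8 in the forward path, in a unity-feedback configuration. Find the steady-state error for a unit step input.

The loop is type 0. Static position error constant K_pos = D(0)·G(0) = 21.8·10.08 = 219.8.
Steady-state error to a unit step: e_ss = 1/(1+K_pos) = 1/220.8 = 0.00453.

0.00453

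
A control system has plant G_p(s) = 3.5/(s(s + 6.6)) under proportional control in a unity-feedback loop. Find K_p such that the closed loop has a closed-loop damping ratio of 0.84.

Closed-loop characteristic equation: s² + 6.6s + K_p·3.5 = 0.
So ω_n = √(3.5K_p) and 2ζω_n = 6.6, giving ζ = 6.6/(2√(3.5K_p)).
Setting ζ = 0.84: √(3.5K_p) = 6.6/(2·0.84) = 3.929, so K_p = 15.43/3.5 = 4.41.

K_p = 4.41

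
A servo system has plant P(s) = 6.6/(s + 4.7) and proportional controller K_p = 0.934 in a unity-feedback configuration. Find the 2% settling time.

Closed-loop transfer function: T(s) = K_p·P(s)/(1 + K_p·P(s)) = 6.164/(s + 4.7 + 6.164) = 6.164/(s + 10.86).
Time constant τ = 1/10.86 = 0.09204 s, so the 2% settling time is about 4τ = 0.368 s.

T_s ≈ 0.368 s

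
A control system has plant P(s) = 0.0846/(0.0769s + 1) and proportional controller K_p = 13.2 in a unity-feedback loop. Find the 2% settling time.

T_s ≈ 0.145 s

Closed loop: T(s) = K_p·P/(1+K_p·P) = 1.117/(0.0769s + 1 + 1.117), with pole at s = −(1 + 1.117)/0.0769 = −27.53.
τ = 1/27.53 = 0.03633 s, so 2% settling time ≈ 4τ = 0.145 s.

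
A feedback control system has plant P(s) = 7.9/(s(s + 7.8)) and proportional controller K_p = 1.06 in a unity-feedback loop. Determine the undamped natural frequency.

ω_n = 2.89 rad/s

With unity feedback the closed-loop characteristic equation is s² + 7.8s + 1.06·7.9 = s² + 7.8s + 8.374 = 0.
So ω_n² = 8.374 ⇒ ω_n = 2.894 rad/s, and ζ = 7.8/(2ω_n) = 1.35.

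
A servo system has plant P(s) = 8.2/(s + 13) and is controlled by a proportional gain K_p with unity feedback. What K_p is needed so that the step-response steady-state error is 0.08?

Steady-state error for a unit step on this type-0 loop is 1/(1 + K_p·P(0)).
P(0) = 0.6308. Require 1/(1 + K_p·0.6308) = 0.08, so 1 + 0.6308·K_p = 12.5.
K_p = (12.5 − 1)/0.6308 = 18.2.

K_p = 18.2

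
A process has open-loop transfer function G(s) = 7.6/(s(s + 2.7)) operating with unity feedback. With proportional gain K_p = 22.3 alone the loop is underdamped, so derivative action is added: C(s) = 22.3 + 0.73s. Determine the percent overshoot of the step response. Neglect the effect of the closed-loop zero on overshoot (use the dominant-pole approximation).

Forward path: (22.3 + 0.73s)·7.6/(s(s+2.7)). The closed-loop characteristic equation is s² + (2.7 + 7.6·0.73)s + 7.6·22.3 = 0.
That is s² + 8.248s + 169.5 = 0, so ω_n = 13.02 rad/s and ζ = 8.248/(2·13.02) = 0.3168.
%OS = 100·exp(−πζ/√(1−ζ²)) = 35%.

35%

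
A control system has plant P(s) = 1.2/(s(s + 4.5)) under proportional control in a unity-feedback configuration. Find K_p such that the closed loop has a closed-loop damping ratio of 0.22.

Closed-loop characteristic equation: s² + 4.5s + K_p·1.2 = 0.
So ω_n = √(1.2K_p) and 2ζω_n = 4.5, giving ζ = 4.5/(2√(1.2K_p)).
Setting ζ = 0.22: √(1.2K_p) = 4.5/(2·0.22) = 10.23, so K_p = 104.6/1.2 = 87.2.

K_p = 87.2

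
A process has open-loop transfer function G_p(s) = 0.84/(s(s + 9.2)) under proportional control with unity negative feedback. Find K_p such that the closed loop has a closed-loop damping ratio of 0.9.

Closed-loop characteristic equation: s² + 9.2s + K_p·0.84 = 0.
So ω_n = √(0.84K_p) and 2ζω_n = 9.2, giving ζ = 9.2/(2√(0.84K_p)).
Setting ζ = 0.9: √(0.84K_p) = 9.2/(2·0.9) = 5.111, so K_p = 26.12/0.84 = 31.1.

K_p = 31.1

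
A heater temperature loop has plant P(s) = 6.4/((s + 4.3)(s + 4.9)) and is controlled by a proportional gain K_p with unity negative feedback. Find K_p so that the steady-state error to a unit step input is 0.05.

For a type-0 loop with proportional control, e_ss = 1/(1 + K_p·P(0)).
P(0) = 0.3037. Require 1/(1 + K_p·0.3037) = 0.05, so 1 + 0.3037·K_p = 20.
K_p = (20 − 1)/0.3037 = 62.6.

K_p = 62.6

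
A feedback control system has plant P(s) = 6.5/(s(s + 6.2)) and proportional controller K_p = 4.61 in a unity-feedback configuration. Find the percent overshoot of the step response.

11.5%

The closed-loop denominator s² + 6.2s + 29.97 gives ω_n = √29.97 = 5.474 and ζ = 6.2/(2ω_n) = 0.5663.
%OS = 100·exp(−πζ/√(1−ζ²)) = 100·exp(−π·0.5663/√0.6793) = 11.5%.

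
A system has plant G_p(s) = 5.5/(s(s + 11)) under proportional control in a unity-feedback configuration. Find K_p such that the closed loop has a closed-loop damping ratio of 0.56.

Closed-loop characteristic equation: s² + 11s + K_p·5.5 = 0.
So ω_n = √(5.5K_p) and 2ζω_n = 11, giving ζ = 11/(2√(5.5K_p)).
Setting ζ = 0.56: √(5.5K_p) = 11/(2·0.56) = 9.821, so K_p = 96.46/5.5 = 17.5.

K_p = 17.5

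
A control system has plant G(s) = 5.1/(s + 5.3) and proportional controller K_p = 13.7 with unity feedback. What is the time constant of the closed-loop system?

Closed-loop transfer function: T(s) = K_p·G(s)/(1 + K_p·G(s)) = 69.87/(s + 5.3 + 69.87) = 69.87/(s + 75.17).
Time constant τ = 1/75.17 = 0.0133 s.

τ = 0.0133 s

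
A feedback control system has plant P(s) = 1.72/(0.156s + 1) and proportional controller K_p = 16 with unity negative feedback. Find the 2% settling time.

Closed loop: T(s) = K_p·P/(1+K_p·P) = 27.52/(0.156s + 1 + 27.52), with pole at s = −(1 + 27.52)/0.156 = −182.8.
τ = 1/182.8 = 0.00547 s, so 2% settling time ≈ 4τ = 0.0219 s.

T_s ≈ 0.0219 s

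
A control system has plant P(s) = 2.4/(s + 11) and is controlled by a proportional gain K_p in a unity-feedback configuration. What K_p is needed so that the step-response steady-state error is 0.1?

K_p = 41.2

Steady-state error for a unit step on this type-0 loop is 1/(1 + K_p·P(0)).
P(0) = 0.2182. Require 1/(1 + K_p·0.2182) = 0.1, so 1 + 0.2182·K_p = 10.
K_p = (10 − 1)/0.2182 = 41.2.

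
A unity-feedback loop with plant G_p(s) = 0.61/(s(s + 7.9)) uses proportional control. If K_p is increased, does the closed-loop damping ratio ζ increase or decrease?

ζ = 7.9/(2√(0.61K_p)); increasing K_p raises the denominator, so ζ falls.

decrease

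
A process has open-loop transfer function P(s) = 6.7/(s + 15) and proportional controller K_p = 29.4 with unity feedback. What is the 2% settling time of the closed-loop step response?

T_s ≈ 0.0189 s

Closed-loop transfer function: T(s) = K_p·P(s)/(1 + K_p·P(s)) = 197/(s + 15 + 197) = 197/(s + 212).
Time constant τ = 1/212 = 0.004717 s, so the 2% settling time is about 4τ = 0.0189 s.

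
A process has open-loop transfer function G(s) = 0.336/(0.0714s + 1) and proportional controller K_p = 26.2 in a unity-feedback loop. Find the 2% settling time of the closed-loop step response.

Closed loop: T(s) = K_p·G/(1+K_p·G) = 8.803/(0.0714s + 1 + 8.803), with pole at s = −(1 + 8.803)/0.0714 = −137.3.
τ = 1/137.3 = 0.007283 s, so 2% settling time ≈ 4τ = 0.0291 s.

T_s ≈ 0.0291 s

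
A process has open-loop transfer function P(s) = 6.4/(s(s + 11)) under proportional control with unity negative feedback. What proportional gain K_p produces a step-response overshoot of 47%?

From %OS = 100·exp(−πζ/√(1−ζ²)) = 47%, ζ = −ln(0.47)/√(π²+ln²(0.47)) = 0.2337.
Characteristic equation s² + 11s + 6.4K_p = 0 gives ζ = 11/(2√(6.4K_p)).
Setting ζ = 0.2337: √(6.4K_p) = 11/(2·0.2337) = 23.54, so K_p = 554/6.4 = 86.6.

K_p = 86.6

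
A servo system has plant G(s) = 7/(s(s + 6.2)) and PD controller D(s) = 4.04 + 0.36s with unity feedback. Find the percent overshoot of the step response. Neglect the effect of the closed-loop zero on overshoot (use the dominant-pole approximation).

1.11%

Forward path: (4.04 + 0.36s)·7/(s(s+6.2)). The closed-loop characteristic equation is s² + (6.2 + 7·0.36)s + 7·4.04 = 0.
That is s² + 8.72s + 28.28 = 0, so ω_n = 5.318 rad/s and ζ = 8.72/(2·5.318) = 0.8199.
%OS = 100·exp(−πζ/√(1−ζ²)) = 1.11%.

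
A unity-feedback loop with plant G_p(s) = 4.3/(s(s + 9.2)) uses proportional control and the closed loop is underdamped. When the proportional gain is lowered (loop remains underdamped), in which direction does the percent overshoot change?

ζ = 9.2/(2√(4.3K_p)) rises as K_p falls; higher damping means less overshoot.

decrease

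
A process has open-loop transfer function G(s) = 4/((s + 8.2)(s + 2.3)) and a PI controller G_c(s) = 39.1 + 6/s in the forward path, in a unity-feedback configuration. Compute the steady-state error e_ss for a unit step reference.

The open loop G_c(s)G(s) has a pole at the origin (type 1), so the static position error constant is infinite and e_ss = 1/(1+∞) = 0.

0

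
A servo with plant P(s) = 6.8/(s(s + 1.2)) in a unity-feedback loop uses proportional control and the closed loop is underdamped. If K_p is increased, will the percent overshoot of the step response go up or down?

Characteristic equation s² + 1.2s + K_p·6.8 = 0: raising K_p raises ω_n while 2ζω_n = 1.2 is fixed, so ζ falls and overshoot grows.

increase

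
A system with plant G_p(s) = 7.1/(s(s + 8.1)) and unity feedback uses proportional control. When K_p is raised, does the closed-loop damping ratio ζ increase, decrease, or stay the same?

ζ = 8.1/(2√(7.1K_p)); increasing K_p raises the denominator, so ζ falls.

decrease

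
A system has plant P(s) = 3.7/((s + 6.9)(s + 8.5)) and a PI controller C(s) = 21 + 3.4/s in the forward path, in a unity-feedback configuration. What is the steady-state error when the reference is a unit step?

0

The open loop C(s)P(s) has a pole at the origin (type 1), so the static position error constant is infinite and e_ss = 1/(1+∞) = 0.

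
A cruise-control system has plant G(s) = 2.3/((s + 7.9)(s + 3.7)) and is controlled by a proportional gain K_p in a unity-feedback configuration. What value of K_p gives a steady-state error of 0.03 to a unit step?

K_p = 411

For a type-0 loop with proportional control, e_ss = 1/(1 + K_p·G(0)).
G(0) = 0.07869. Require 1/(1 + K_p·0.07869) = 0.03, so 1 + 0.07869·K_p = 33.33.
K_p = (33.33 − 1)/0.07869 = 411.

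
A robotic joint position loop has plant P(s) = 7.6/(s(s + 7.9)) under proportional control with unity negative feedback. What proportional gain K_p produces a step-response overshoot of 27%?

K_p = 13.9

From %OS = 100·exp(−πζ/√(1−ζ²)) = 27%, ζ = −ln(0.27)/√(π²+ln²(0.27)) = 0.3847.
Characteristic equation s² + 7.9s + 7.6K_p = 0 gives ζ = 7.9/(2√(7.6K_p)).
Setting ζ = 0.3847: √(7.6K_p) = 7.9/(2·0.3847) = 10.27, so K_p = 105.4/7.6 = 13.9.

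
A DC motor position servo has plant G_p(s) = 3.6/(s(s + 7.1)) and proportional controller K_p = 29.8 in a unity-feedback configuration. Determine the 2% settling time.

T_s ≈ 1.13 s

From 1 + K_pG_p(s) = 0: s² + 7.1s + 107.3 = 0 ⇒ ω_n = 10.36, ζ = 0.3427.
2% settling time T_s ≈ 4/(ζω_n) = 4/3.55 = 1.13 s.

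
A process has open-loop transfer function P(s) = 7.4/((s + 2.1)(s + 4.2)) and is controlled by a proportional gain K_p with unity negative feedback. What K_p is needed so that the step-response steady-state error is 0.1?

The loop is type 0, so e_ss(step) = 1/(1 + K_pos) with K_pos = K_p·P(0).
P(0) = 0.839. Require 1/(1 + K_p·0.839) = 0.1, so 1 + 0.839·K_p = 10.
K_p = (10 − 1)/0.839 = 10.7.

K_p = 10.7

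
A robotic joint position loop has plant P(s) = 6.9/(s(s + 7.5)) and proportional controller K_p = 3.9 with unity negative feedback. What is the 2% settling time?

The closed-loop denominator s² + 7.5s + 26.91 gives ω_n = √26.91 = 5.187 and ζ = 7.5/(2ω_n) = 0.7229.
2% settling time T_s ≈ 4/(ζω_n) = 4/3.75 = 1.07 s.

T_s ≈ 1.07 s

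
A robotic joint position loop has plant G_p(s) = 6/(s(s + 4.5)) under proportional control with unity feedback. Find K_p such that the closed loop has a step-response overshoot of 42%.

K_p = 11.9

From %OS = 100·exp(−πζ/√(1−ζ²)) = 42%, ζ = −ln(0.42)/√(π²+ln²(0.42)) = 0.2662.
Characteristic equation s² + 4.5s + 6K_p = 0 gives ζ = 4.5/(2√(6K_p)).
Setting ζ = 0.2662: √(6K_p) = 4.5/(2·0.2662) = 8.453, so K_p = 71.46/6 = 11.9.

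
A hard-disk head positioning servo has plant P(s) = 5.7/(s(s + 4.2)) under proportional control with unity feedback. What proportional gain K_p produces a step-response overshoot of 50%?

K_p = 16.7

From %OS = 100·exp(−πζ/√(1−ζ²)) = 50%, ζ = −ln(0.5)/√(π²+ln²(0.5)) = 0.2155.
Characteristic equation s² + 4.2s + 5.7K_p = 0 gives ζ = 4.2/(2√(5.7K_p)).
Setting ζ = 0.2155: √(5.7K_p) = 4.2/(2·0.2155) = 9.747, so K_p = 95/5.7 = 16.7.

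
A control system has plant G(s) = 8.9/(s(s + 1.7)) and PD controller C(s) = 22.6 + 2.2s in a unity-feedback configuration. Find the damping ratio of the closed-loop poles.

Forward path: (22.6 + 2.2s)·8.9/(s(s+1.7)). The closed-loop characteristic equation is s² + (1.7 + 8.9·2.2)s + 8.9·22.6 = 0.
That is s² + 21.28s + 201.1 = 0, so ω_n = 14.18 rad/s and ζ = 21.28/(2·14.18) = 0.7502.

ζ = 0.75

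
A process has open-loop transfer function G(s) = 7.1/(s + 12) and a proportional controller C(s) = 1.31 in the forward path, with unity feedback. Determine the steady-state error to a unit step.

The loop is type 0. Static position error constant K_pos = C(0)·G(0) = 1.31·0.5917 = 0.7751.
Steady-state error to a unit step: e_ss = 1/(1+K_pos) = 1/1.775 = 0.563.

0.563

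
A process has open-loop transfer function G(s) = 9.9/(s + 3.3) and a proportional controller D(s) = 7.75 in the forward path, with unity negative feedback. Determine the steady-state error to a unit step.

The loop is type 0. Static position error constant K_pos = D(0)·G(0) = 7.75·3 = 23.25.
Steady-state error to a unit step: e_ss = 1/(1+K_pos) = 1/24.25 = 0.0412.

0.0412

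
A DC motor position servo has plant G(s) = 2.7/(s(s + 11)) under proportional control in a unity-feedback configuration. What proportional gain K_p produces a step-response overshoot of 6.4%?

From %OS = 100·exp(−πζ/√(1−ζ²)) = 6.4%, ζ = −ln(0.064)/√(π²+ln²(0.064)) = 0.6585.
Characteristic equation s² + 11s + 2.7K_p = 0 gives ζ = 11/(2√(2.7K_p)).
Setting ζ = 0.6585: √(2.7K_p) = 11/(2·0.6585) = 8.352, so K_p = 69.76/2.7 = 25.8.

K_p = 25.8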